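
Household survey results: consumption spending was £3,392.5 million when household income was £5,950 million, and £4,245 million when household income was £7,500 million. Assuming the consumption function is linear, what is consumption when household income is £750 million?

C = 532.5

MPC = (4245 − 3392.5)/(7500 − 5950) = 852.5/1550 = 0.55
a = 3392.5 − 0.55(5950) = 3392.5 − 3272.5 = 120
C = 120 + 0.55(750) = 120 + 412.5 = 532.5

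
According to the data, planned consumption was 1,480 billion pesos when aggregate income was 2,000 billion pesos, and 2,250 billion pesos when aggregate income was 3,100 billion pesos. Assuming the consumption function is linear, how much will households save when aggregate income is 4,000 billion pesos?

MPC = (2250 − 1480)/(3100 − 2000) = 770/1100 = 0.7
a = 1480 − 0.7(2000) = 1480 − 1400 = 80
C = 80 + 0.7(4000) = 2880
S = 4000 − 2880 = 1120

S = 1120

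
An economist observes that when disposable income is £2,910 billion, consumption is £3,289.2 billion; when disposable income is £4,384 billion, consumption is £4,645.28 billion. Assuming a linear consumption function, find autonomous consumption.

a = 612

MPC = ΔC/ΔY = (4645.28 − 3289.2)/(4384 − 2910) = 1356.08/1474 = 0.92
a = C − MPC·Y = 3289.2 − 0.92(2910) = 3289.2 − 2677.2 = 612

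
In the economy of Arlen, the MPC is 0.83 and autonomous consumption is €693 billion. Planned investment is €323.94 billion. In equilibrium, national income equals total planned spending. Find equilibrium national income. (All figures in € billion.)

Y = C + I = 693 + 0.83Y + 323.94
Y − 0.83Y = 1016.94
0.17Y = 1016.94, so Y = 1016.94/0.17 = 5982

Y = 5982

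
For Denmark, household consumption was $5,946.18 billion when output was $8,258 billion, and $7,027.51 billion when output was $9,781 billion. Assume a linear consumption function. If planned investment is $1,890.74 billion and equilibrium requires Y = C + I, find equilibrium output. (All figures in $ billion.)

MPC = (7027.51 − 5946.18)/(9781 − 8258) = 1081.33/1523 = 0.71
a = 5946.18 − 0.71(8258) = 83
Equilibrium: Y = 83 + 0.71Y + 1890.74
0.29Y = 1973.74, so Y = 1973.74/0.29 = 6806

Y = 6806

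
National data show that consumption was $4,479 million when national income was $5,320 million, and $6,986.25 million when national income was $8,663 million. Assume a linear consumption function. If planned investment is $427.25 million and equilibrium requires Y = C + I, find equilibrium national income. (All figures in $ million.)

MPC = (6986.25 − 4479)/(8663 − 5320) = 2507.25/3343 = 0.75
a = 4479 − 0.75(5320) = 489
Equilibrium: Y = 489 + 0.75Y + 427.25
0.25Y = 916.25, so Y = 916.25/0.25 = 3665

Y = 3665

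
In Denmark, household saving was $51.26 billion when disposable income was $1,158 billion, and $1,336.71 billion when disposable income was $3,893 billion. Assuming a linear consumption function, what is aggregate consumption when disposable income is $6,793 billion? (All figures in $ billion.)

MPS = ΔS/ΔY = (1336.71 − 51.26)/(3893 − 1158) = 1285.45/2735 = 0.47
MPC = 1 − MPS = 0.53
Autonomous saving = 51.26 − 0.47(1158) = -493, so a = 493
C = 493 + 0.53(6793) = 493 + 3600.29 = 4093.29

C = 4093.29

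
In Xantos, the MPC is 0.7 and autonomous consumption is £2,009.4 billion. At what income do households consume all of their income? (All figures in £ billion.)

At break-even, C = Y: 2009.4 + 0.7Y = Y
0.3Y = 2009.4, so Y = 2009.4/0.3 = 6698

Y = 6698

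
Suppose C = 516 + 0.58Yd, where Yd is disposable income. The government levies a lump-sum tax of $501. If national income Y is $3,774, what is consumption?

C = 2414.34

Yd = Y − T = 3774 − 501 = 3273
C = 516 + 0.58(3273) = 516 + 1898.34 = 2414.34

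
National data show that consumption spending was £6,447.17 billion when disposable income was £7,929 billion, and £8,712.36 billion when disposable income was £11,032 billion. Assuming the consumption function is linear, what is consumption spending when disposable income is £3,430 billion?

C = 3162.9

MPC = (8712.36 − 6447.17)/(11032 − 7929) = 2265.19/3103 = 0.73
a = 6447.17 − 0.73(7929) = 6447.17 − 5788.17 = 659
C = 659 + 0.73(3430) = 659 + 2503.9 = 3162.9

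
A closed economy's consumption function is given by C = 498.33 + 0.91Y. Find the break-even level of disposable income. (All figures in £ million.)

At break-even, C = Y: 498.33 + 0.91Y = Y
0.09Y = 498.33, so Y = 498.33/0.09 = 5537

Y = 5537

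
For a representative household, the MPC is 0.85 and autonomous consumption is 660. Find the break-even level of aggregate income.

At break-even, C = Y: 660 + 0.85Y = Y
0.15Y = 660, so Y = 660/0.15 = 4400

Y = 4400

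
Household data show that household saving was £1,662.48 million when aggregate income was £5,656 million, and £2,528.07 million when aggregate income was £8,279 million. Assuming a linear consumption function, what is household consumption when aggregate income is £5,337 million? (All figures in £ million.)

C = 3779.79

MPS = ΔS/ΔY = (2528.07 − 1662.48)/(8279 − 5656) = 865.59/2623 = 0.33
MPC = 1 − MPS = 0.67
Autonomous saving = 1662.48 − 0.33(5656) = -204, so a = 204
C = 204 + 0.67(5337) = 204 + 3575.79 = 3779.79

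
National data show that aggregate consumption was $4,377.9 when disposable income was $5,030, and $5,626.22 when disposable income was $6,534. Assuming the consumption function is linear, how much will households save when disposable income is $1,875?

S = 115.75

MPC = (5626.22 − 4377.9)/(6534 − 5030) = 1248.32/1504 = 0.83
a = 4377.9 − 0.83(5030) = 4377.9 − 4174.9 = 203
C = 203 + 0.83(1875) = 1759.25
S = 1875 − 1759.25 = 115.75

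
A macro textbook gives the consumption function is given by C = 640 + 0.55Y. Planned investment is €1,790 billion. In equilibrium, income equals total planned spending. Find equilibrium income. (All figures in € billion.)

Y = C + I = 640 + 0.55Y + 1790
Y − 0.55Y = 2430
0.45Y = 2430, so Y = 2430/0.45 = 5400

Y = 5400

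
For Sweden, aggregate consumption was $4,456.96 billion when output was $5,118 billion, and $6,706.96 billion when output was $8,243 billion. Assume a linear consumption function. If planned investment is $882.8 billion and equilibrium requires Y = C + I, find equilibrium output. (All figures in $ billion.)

Y = 5910

MPC = (6706.96 − 4456.96)/(8243 − 5118) = 2250/3125 = 0.72
a = 4456.96 − 0.72(5118) = 772
Equilibrium: Y = 772 + 0.72Y + 882.8
0.28Y = 1654.8, so Y = 1654.8/0.28 = 5910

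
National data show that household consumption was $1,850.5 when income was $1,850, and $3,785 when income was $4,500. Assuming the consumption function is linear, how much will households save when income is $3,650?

S = 485.5

MPC = (3785 − 1850.5)/(4500 − 1850) = 1934.5/2650 = 0.73
a = 1850.5 − 0.73(1850) = 1850.5 − 1350.5 = 500
C = 500 + 0.73(3650) = 3164.5
S = 3650 − 3164.5 = 485.5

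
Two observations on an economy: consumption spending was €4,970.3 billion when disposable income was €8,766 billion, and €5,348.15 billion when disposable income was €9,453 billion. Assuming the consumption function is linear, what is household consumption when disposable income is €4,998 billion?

MPC = (5348.15 − 4970.3)/(9453 − 8766) = 377.85/687 = 0.55
a = 4970.3 − 0.55(8766) = 4970.3 − 4821.3 = 149
C = 149 + 0.55(4998) = 149 + 2748.9 = 2897.9

C = 2897.9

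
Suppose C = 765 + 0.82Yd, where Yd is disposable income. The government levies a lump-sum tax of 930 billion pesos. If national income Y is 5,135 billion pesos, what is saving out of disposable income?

S = -8.1

Yd = Y − T = 5135 − 930 = 4205
C = 765 + 0.82(4205) = 765 + 3448.1 = 4213.1
S = Yd − C = 4205 − 4213.1 = -8.1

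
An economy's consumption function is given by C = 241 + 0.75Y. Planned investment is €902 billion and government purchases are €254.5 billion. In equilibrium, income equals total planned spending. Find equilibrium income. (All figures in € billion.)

Y = 5590

Y = C + I + G = 241 + 0.75Y + 902 + 254.5
Y − 0.75Y = 1397.5
0.25Y = 1397.5, so Y = 1397.5/0.25 = 5590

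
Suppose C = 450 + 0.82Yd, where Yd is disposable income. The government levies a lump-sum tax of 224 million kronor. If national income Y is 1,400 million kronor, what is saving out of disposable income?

Yd = Y − T = 1400 − 224 = 1176
C = 450 + 0.82(1176) = 450 + 964.32 = 1414.32
S = Yd − C = 1176 − 1414.32 = -238.32

S = -238.32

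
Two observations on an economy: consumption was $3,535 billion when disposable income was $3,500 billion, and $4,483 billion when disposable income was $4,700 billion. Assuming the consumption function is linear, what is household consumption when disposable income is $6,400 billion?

C = 5826

MPC = (4483 − 3535)/(4700 − 3500) = 948/1200 = 0.79
a = 3535 − 0.79(3500) = 3535 − 2765 = 770
C = 770 + 0.79(6400) = 770 + 5056 = 5826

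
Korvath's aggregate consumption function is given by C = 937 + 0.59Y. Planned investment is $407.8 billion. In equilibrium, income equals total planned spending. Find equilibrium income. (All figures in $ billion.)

Y = C + I = 937 + 0.59Y + 407.8
Y − 0.59Y = 1344.8
0.41Y = 1344.8, so Y = 1344.8/0.41 = 3280

Y = 3280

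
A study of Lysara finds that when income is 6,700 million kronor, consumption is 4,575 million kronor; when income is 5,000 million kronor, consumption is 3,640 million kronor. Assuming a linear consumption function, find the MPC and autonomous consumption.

MPC = 0.55; a = 890

MPC = ΔC/ΔY = (4575 − 3640)/(6700 − 5000) = 935/1700 = 0.55
a = C − MPC·Y = 3640 − 0.55(5000) = 3640 − 2750 = 890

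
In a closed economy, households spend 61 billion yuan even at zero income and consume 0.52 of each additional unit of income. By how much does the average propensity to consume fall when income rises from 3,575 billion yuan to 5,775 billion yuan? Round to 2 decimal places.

ΔAPC = 0.01

At Y = 3575: C = 61 + 0.52(3575) = 1920, APC = 1920/3575 = 0.537
At Y = 5775: C = 3064, APC = 3064/5775 = 0.531
Fall in APC = 0.537 − 0.531 = 0.006 ≈ 0.01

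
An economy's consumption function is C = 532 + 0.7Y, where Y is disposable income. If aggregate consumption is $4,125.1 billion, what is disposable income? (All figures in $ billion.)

Y = 5133

532 + 0.7Y = 4125.1
0.7Y = 3593.1, so Y = 3593.1/0.7 = 5133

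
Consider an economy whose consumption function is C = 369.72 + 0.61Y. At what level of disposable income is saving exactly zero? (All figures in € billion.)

Y = 948

At break-even, C = Y: 369.72 + 0.61Y = Y
0.39Y = 369.72, so Y = 369.72/0.39 = 948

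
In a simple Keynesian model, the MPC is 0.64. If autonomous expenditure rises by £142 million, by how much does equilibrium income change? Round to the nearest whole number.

ΔY ≈ 394

The multiplier is 1/(1 − MPC) = 1/0.36.
ΔY = 142/0.36 = 394.44 ≈ 394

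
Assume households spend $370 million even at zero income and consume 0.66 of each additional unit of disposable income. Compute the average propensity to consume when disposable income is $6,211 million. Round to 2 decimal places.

C = 370 + 0.66(6211) = 4469.26
APC = C/Y = 4469.26/6211 = 0.72

APC = 0.72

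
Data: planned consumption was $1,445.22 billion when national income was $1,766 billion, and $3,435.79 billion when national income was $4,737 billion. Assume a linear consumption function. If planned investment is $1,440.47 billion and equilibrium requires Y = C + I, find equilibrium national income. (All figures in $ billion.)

MPC = (3435.79 − 1445.22)/(4737 − 1766) = 1990.57/2971 = 0.67
a = 1445.22 − 0.67(1766) = 262
Equilibrium: Y = 262 + 0.67Y + 1440.47
0.33Y = 1702.47, so Y = 1702.47/0.33 = 5159

Y = 5159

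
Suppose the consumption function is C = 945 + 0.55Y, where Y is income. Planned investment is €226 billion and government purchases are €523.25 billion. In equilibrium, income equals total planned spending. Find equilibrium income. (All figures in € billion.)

Y = C + I + G = 945 + 0.55Y + 226 + 523.25
Y − 0.55Y = 1694.25
0.45Y = 1694.25, so Y = 1694.25/0.45 = 3765

Y = 3765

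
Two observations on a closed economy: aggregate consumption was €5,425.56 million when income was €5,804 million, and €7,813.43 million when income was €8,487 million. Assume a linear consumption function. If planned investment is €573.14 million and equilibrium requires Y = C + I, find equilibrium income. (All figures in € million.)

Y = 7574

MPC = (7813.43 − 5425.56)/(8487 − 5804) = 2387.87/2683 = 0.89
a = 5425.56 − 0.89(5804) = 260
Equilibrium: Y = 260 + 0.89Y + 573.14
0.11Y = 833.14, so Y = 833.14/0.11 = 7574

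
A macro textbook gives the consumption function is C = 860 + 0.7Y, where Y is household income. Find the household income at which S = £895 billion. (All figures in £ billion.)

Y = 5850

S = Y − C = -860 + 0.3Y
-860 + 0.3Y = 895, so 0.3Y = 1755 and Y = 5850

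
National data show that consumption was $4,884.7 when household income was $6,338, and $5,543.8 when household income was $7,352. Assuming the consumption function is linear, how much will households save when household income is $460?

S = -604

MPC = (5543.8 − 4884.7)/(7352 − 6338) = 659.1/1014 = 0.65
a = 4884.7 − 0.65(6338) = 4884.7 − 4119.7 = 765
C = 765 + 0.65(460) = 1064
S = 460 − 1064 = -604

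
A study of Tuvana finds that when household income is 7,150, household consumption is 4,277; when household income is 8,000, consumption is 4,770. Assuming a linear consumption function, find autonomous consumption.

a = 130

MPC = ΔC/ΔY = (4770 − 4277)/(8000 − 7150) = 493/850 = 0.58
a = C − MPC·Y = 4277 − 0.58(7150) = 4277 − 4147 = 130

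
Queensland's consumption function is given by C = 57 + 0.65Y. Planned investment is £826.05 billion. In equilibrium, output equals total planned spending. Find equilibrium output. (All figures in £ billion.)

Y = C + I = 57 + 0.65Y + 826.05
Y − 0.65Y = 883.05
0.35Y = 883.05, so Y = 883.05/0.35 = 2523

Y = 2523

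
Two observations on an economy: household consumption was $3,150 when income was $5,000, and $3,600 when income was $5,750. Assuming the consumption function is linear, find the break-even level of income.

Y = 375

MPC = (3600 − 3150)/(5750 − 5000) = 450/750 = 0.6
a = 3150 − 0.6(5000) = 3150 − 3000 = 150
Break-even: Y = a/(1−MPC) = 150/0.4 = 375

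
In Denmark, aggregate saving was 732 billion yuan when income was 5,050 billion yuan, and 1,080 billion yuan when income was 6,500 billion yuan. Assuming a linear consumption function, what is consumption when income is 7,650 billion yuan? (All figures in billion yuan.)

MPS = ΔS/ΔY = (1080 − 732)/(6500 − 5050) = 348/1450 = 0.24
MPC = 1 − MPS = 0.76
Autonomous saving = 732 − 0.24(5050) = -480, so a = 480
C = 480 + 0.76(7650) = 480 + 5814 = 6294

C = 6294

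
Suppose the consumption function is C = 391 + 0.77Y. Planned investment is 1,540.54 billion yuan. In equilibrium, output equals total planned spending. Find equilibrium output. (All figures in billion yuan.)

Y = 8398

Y = C + I = 391 + 0.77Y + 1540.54
Y − 0.77Y = 1931.54
0.23Y = 1931.54, so Y = 1931.54/0.23 = 8398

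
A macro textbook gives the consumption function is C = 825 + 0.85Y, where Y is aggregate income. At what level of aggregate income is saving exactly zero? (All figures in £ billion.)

At break-even, C = Y: 825 + 0.85Y = Y
0.15Y = 825, so Y = 825/0.15 = 5500

Y = 5500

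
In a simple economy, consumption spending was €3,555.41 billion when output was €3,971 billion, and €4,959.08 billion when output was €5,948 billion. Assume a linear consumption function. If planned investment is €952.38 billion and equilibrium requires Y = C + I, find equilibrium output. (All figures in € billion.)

MPC = (4959.08 − 3555.41)/(5948 − 3971) = 1403.67/1977 = 0.71
a = 3555.41 − 0.71(3971) = 736
Equilibrium: Y = 736 + 0.71Y + 952.38
0.29Y = 1688.38, so Y = 1688.38/0.29 = 5822

Y = 5822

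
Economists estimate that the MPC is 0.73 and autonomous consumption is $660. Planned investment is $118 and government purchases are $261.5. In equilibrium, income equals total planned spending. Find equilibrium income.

Y = 3850

Y = C + I + G = 660 + 0.73Y + 118 + 261.5
Y − 0.73Y = 1039.5
0.27Y = 1039.5, so Y = 1039.5/0.27 = 3850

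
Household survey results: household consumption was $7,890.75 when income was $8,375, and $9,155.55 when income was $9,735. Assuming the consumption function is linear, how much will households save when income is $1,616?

S = 11.12

MPC = (9155.55 − 7890.75)/(9735 − 8375) = 1264.8/1360 = 0.93
a = 7890.75 − 0.93(8375) = 7890.75 − 7788.75 = 102
C = 102 + 0.93(1616) = 1604.88
S = 1616 − 1604.88 = 11.12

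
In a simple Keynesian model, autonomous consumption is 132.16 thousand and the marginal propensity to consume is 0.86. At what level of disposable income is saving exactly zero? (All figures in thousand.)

Y = 944

At break-even, C = Y: 132.16 + 0.86Y = Y
0.14Y = 132.16, so Y = 132.16/0.14 = 944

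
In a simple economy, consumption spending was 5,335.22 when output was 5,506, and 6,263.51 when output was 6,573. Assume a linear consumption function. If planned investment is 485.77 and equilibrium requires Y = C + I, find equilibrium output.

MPC = (6263.51 − 5335.22)/(6573 − 5506) = 928.29/1067 = 0.87
a = 5335.22 − 0.87(5506) = 545
Equilibrium: Y = 545 + 0.87Y + 485.77
0.13Y = 1030.77, so Y = 1030.77/0.13 = 7929

Y = 7929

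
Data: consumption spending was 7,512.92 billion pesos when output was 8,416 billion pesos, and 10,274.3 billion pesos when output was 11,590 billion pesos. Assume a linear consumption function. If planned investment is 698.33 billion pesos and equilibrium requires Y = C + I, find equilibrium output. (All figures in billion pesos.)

MPC = (10274.3 − 7512.92)/(11590 − 8416) = 2761.38/3174 = 0.87
a = 7512.92 − 0.87(8416) = 191
Equilibrium: Y = 191 + 0.87Y + 698.33
0.13Y = 889.33, so Y = 889.33/0.13 = 6841

Y = 6841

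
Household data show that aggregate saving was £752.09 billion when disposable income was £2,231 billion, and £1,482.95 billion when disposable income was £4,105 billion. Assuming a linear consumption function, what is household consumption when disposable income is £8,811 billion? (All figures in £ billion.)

MPS = ΔS/ΔY = (1482.95 − 752.09)/(4105 − 2231) = 730.86/1874 = 0.39
MPC = 1 − MPS = 0.61
Autonomous saving = 752.09 − 0.39(2231) = -118, so a = 118
C = 118 + 0.61(8811) = 118 + 5374.71 = 5492.71

C = 5492.71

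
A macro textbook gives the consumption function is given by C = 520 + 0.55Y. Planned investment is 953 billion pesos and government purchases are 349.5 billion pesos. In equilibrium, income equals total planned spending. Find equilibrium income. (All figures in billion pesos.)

Y = C + I + G = 520 + 0.55Y + 953 + 349.5
Y − 0.55Y = 1822.5
0.45Y = 1822.5, so Y = 1822.5/0.45 = 4050

Y = 4050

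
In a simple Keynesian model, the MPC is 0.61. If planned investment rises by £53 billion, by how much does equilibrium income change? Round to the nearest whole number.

The multiplier is 1/(1 − MPC) = 1/0.39.
ΔY = 53/0.39 = 135.90 ≈ 136

ΔY ≈ 136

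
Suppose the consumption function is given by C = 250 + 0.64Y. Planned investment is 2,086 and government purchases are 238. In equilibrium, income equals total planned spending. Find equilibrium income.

Y = 7150

Y = C + I + G = 250 + 0.64Y + 2086 + 238
Y − 0.64Y = 2574
0.36Y = 2574, so Y = 2574/0.36 = 7150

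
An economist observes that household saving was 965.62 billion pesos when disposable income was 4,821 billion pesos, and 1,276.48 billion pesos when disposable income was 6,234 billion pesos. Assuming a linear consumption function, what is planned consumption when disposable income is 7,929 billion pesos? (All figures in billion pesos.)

MPS = ΔS/ΔY = (1276.48 − 965.62)/(6234 − 4821) = 310.86/1413 = 0.22
MPC = 1 − MPS = 0.78
Autonomous saving = 965.62 − 0.22(4821) = -95, so a = 95
C = 95 + 0.78(7929) = 95 + 6184.62 = 6279.62

C = 6279.62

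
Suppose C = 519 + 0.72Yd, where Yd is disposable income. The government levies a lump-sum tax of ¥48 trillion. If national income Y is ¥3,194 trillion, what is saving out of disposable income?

S = 361.88

Yd = Y − T = 3194 − 48 = 3146
C = 519 + 0.72(3146) = 519 + 2265.12 = 2784.12
S = Yd − C = 3146 − 2784.12 = 361.88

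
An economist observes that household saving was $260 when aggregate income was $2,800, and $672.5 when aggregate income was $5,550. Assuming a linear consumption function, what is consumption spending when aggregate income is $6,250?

MPS = ΔS/ΔY = (672.5 − 260)/(5550 − 2800) = 412.5/2750 = 0.15
MPC = 1 − MPS = 0.85
Autonomous saving = 260 − 0.15(2800) = -160, so a = 160
C = 160 + 0.85(6250) = 160 + 5312.5 = 5472.5

C = 5472.5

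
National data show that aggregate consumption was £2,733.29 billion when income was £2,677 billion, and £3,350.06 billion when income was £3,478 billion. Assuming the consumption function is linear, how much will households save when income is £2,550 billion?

S = -85.5

MPC = (3350.06 − 2733.29)/(3478 − 2677) = 616.77/801 = 0.77
a = 2733.29 − 0.77(2677) = 2733.29 − 2061.29 = 672
C = 672 + 0.77(2550) = 2635.5
S = 2550 − 2635.5 = -85.5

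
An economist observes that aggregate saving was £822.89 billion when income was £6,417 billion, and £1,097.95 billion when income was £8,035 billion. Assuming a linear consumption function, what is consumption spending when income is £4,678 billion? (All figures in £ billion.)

MPS = ΔS/ΔY = (1097.95 − 822.89)/(8035 − 6417) = 275.06/1618 = 0.17
MPC = 1 − MPS = 0.83
Autonomous saving = 822.89 − 0.17(6417) = -268, so a = 268
C = 268 + 0.83(4678) = 268 + 3882.74 = 4150.74

C = 4150.74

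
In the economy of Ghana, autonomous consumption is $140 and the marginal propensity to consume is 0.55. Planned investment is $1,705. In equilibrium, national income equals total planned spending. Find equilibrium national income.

Y = 4100

Y = C + I = 140 + 0.55Y + 1705
Y − 0.55Y = 1845
0.45Y = 1845, so Y = 1845/0.45 = 4100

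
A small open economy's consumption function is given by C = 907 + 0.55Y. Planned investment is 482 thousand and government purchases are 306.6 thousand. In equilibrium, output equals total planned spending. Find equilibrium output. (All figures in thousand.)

Y = C + I + G = 907 + 0.55Y + 482 + 306.6
Y − 0.55Y = 1695.6
0.45Y = 1695.6, so Y = 1695.6/0.45 = 3768

Y = 3768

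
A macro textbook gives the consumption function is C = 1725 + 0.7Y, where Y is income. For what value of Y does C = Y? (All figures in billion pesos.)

Y = 5750

At break-even, C = Y: 1725 + 0.7Y = Y
0.3Y = 1725, so Y = 1725/0.3 = 5750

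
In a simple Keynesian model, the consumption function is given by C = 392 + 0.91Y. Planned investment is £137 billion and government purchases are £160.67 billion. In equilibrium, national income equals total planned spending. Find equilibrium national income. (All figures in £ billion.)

Y = 7663

Y = C + I + G = 392 + 0.91Y + 137 + 160.67
Y − 0.91Y = 689.67
0.09Y = 689.67, so Y = 689.67/0.09 = 7663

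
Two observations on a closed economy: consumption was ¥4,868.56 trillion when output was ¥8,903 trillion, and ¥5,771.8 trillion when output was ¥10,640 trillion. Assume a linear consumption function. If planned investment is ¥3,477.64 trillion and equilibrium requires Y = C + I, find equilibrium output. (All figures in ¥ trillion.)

MPC = (5771.8 − 4868.56)/(10640 − 8903) = 903.24/1737 = 0.52
a = 4868.56 − 0.52(8903) = 239
Equilibrium: Y = 239 + 0.52Y + 3477.64
0.48Y = 3716.64, so Y = 3716.64/0.48 = 7743

Y = 7743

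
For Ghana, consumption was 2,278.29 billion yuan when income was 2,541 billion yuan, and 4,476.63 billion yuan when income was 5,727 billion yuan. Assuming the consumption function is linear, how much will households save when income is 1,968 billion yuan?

S = 85.08

MPC = (4476.63 − 2278.29)/(5727 − 2541) = 2198.34/3186 = 0.69
a = 2278.29 − 0.69(2541) = 2278.29 − 1753.29 = 525
C = 525 + 0.69(1968) = 1882.92
S = 1968 − 1882.92 = 85.08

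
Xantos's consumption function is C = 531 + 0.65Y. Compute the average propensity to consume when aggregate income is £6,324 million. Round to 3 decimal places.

APC = 0.734

C = 531 + 0.65(6324) = 4641.6
APC = C/Y = 4641.6/6324 = 0.734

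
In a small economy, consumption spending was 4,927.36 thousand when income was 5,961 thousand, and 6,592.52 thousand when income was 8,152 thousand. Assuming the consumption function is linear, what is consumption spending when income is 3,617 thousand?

MPC = (6592.52 − 4927.36)/(8152 − 5961) = 1665.16/2191 = 0.76
a = 4927.36 − 0.76(5961) = 4927.36 − 4530.36 = 397
C = 397 + 0.76(3617) = 397 + 2748.92 = 3145.92

C = 3145.92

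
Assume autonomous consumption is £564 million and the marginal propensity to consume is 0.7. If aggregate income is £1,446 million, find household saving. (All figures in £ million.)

S = -130.2

C = 564 + 0.7(1446) = 564 + 1012.2 = 1576.2
S = Y − C = 1446 − 1576.2 = -130.2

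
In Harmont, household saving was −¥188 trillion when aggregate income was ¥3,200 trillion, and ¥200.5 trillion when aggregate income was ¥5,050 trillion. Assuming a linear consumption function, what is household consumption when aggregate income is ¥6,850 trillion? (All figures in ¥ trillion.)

C = 6271.5

MPS = ΔS/ΔY = (200.5 − (-188))/(5050 − 3200) = 388.5/1850 = 0.21
MPC = 1 − MPS = 0.79
Autonomous saving = -188 − 0.21(3200) = -860, so a = 860
C = 860 + 0.79(6850) = 860 + 5411.5 = 6271.5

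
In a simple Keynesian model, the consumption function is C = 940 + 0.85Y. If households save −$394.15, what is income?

Y = 3639

S = Y − C = -940 + 0.15Y
-940 + 0.15Y = -394.15, so 0.15Y = 545.85 and Y = 3639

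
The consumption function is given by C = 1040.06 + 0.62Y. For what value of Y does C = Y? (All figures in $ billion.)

At break-even, C = Y: 1040.06 + 0.62Y = Y
0.38Y = 1040.06, so Y = 1040.06/0.38 = 2737

Y = 2737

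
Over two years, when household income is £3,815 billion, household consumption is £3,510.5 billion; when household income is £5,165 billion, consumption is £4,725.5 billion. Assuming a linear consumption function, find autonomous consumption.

MPC = ΔC/ΔY = (4725.5 − 3510.5)/(5165 − 3815) = 1215/1350 = 0.9
a = C − MPC·Y = 3510.5 − 0.9(3815) = 3510.5 − 3433.5 = 77

a = 77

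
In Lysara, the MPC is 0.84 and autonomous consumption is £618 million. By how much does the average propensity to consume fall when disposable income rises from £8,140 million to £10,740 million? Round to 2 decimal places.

ΔAPC = 0.02

At Y = 8140: C = 618 + 0.84(8140) = 7455.6, APC = 7455.6/8140 = 0.916
At Y = 10740: C = 9639.6, APC = 9639.6/10740 = 0.898
Fall in APC = 0.916 − 0.898 = 0.018 ≈ 0.02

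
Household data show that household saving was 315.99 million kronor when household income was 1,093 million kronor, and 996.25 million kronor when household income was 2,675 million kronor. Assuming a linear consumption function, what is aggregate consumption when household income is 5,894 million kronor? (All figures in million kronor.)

C = 3513.58

MPS = ΔS/ΔY = (996.25 − 315.99)/(2675 − 1093) = 680.26/1582 = 0.43
MPC = 1 − MPS = 0.57
Autonomous saving = 315.99 − 0.43(1093) = -154, so a = 154
C = 154 + 0.57(5894) = 154 + 3359.58 = 3513.58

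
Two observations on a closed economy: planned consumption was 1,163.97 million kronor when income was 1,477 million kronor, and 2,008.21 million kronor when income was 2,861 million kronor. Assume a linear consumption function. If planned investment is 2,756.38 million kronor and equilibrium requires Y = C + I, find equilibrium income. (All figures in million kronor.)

MPC = (2008.21 − 1163.97)/(2861 − 1477) = 844.24/1384 = 0.61
a = 1163.97 − 0.61(1477) = 263
Equilibrium: Y = 263 + 0.61Y + 2756.38
0.39Y = 3019.38, so Y = 3019.38/0.39 = 7742

Y = 7742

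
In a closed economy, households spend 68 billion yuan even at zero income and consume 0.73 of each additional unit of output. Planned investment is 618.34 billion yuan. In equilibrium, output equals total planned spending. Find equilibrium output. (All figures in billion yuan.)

Y = C + I = 68 + 0.73Y + 618.34
Y − 0.73Y = 686.34
0.27Y = 686.34, so Y = 686.34/0.27 = 2542

Y = 2542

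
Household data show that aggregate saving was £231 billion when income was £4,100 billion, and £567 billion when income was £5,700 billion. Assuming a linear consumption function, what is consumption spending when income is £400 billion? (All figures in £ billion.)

C = 946

MPS = ΔS/ΔY = (567 − 231)/(5700 − 4100) = 336/1600 = 0.21
MPC = 1 − MPS = 0.79
Autonomous saving = 231 − 0.21(4100) = -630, so a = 630
C = 630 + 0.79(400) = 630 + 316 = 946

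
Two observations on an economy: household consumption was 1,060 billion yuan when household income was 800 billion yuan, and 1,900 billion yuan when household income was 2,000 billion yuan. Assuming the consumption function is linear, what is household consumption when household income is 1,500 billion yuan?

MPC = (1900 − 1060)/(2000 − 800) = 840/1200 = 0.7
a = 1060 − 0.7(800) = 1060 − 560 = 500
C = 500 + 0.7(1500) = 500 + 1050 = 1550

C = 1550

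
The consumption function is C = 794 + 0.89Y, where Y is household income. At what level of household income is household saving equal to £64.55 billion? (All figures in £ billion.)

Y = 7805

S = Y − C = -794 + 0.11Y
-794 + 0.11Y = 64.55, so 0.11Y = 858.55 and Y = 7805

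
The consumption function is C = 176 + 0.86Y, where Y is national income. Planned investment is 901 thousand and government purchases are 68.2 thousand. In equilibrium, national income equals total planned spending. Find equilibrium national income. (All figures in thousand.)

Y = 8180

Y = C + I + G = 176 + 0.86Y + 901 + 68.2
Y − 0.86Y = 1145.2
0.14Y = 1145.2, so Y = 1145.2/0.14 = 8180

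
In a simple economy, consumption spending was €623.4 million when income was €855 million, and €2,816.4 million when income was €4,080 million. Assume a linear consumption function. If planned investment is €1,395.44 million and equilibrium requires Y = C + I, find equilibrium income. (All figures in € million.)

MPC = (2816.4 − 623.4)/(4080 − 855) = 2193/3225 = 0.68
a = 623.4 − 0.68(855) = 42
Equilibrium: Y = 42 + 0.68Y + 1395.44
0.32Y = 1437.44, so Y = 1437.44/0.32 = 4492

Y = 4492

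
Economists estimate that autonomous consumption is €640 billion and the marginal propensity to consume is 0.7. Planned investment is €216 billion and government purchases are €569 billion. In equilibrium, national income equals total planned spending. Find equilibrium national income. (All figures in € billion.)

Y = 4750

Y = C + I + G = 640 + 0.7Y + 216 + 569
Y − 0.7Y = 1425
0.3Y = 1425, so Y = 1425/0.3 = 4750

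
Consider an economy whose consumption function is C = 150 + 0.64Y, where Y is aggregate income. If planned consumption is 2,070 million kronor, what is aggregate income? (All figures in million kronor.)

Y = 3000

150 + 0.64Y = 2070
0.64Y = 1920, so Y = 1920/0.64 = 3000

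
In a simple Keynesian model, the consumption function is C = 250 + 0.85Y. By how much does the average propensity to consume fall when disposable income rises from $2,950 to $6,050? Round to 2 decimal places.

ΔAPC = 0.04

At Y = 2950: C = 250 + 0.85(2950) = 2757.5, APC = 2757.5/2950 = 0.935
At Y = 6050: C = 5392.5, APC = 5392.5/6050 = 0.891
Fall in APC = 0.935 − 0.891 = 0.044 ≈ 0.04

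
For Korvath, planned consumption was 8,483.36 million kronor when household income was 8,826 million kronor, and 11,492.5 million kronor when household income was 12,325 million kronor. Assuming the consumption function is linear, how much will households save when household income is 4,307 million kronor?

S = -290.02

MPC = (11492.5 − 8483.36)/(12325 − 8826) = 3009.14/3499 = 0.86
a = 8483.36 − 0.86(8826) = 8483.36 − 7590.36 = 893
C = 893 + 0.86(4307) = 4597.02
S = 4307 − 4597.02 = -290.02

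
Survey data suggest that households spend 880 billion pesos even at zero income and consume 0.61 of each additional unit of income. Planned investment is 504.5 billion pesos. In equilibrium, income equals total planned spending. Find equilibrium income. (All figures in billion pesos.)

Y = C + I = 880 + 0.61Y + 504.5
Y − 0.61Y = 1384.5
0.39Y = 1384.5, so Y = 1384.5/0.39 = 3550

Y = 3550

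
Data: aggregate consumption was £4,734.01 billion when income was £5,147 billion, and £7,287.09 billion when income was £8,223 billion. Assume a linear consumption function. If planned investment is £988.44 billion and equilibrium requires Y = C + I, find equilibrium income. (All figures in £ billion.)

MPC = (7287.09 − 4734.01)/(8223 − 5147) = 2553.08/3076 = 0.83
a = 4734.01 − 0.83(5147) = 462
Equilibrium: Y = 462 + 0.83Y + 988.44
0.17Y = 1450.44, so Y = 1450.44/0.17 = 8532

Y = 8532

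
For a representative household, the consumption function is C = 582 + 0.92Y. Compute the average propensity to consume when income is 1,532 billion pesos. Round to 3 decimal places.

C = 582 + 0.92(1532) = 1991.44
APC = C/Y = 1991.44/1532 = 1.300

APC = 1.300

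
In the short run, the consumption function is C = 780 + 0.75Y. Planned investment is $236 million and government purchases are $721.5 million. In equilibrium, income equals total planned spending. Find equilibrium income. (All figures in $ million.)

Y = 6950

Y = C + I + G = 780 + 0.75Y + 236 + 721.5
Y − 0.75Y = 1737.5
0.25Y = 1737.5, so Y = 1737.5/0.25 = 6950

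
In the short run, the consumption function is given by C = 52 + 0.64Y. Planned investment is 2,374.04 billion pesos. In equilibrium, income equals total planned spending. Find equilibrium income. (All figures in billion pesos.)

Y = 6739

Y = C + I = 52 + 0.64Y + 2374.04
Y − 0.64Y = 2426.04
0.36Y = 2426.04, so Y = 2426.04/0.36 = 6739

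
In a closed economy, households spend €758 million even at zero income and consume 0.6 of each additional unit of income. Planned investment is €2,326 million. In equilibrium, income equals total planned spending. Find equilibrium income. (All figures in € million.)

Y = 7710

Y = C + I = 758 + 0.6Y + 2326
Y − 0.6Y = 3084
0.4Y = 3084, so Y = 3084/0.4 = 7710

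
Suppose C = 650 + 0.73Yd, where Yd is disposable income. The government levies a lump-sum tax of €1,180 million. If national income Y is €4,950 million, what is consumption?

C = 3402.1

Yd = Y − T = 4950 − 1180 = 3770
C = 650 + 0.73(3770) = 650 + 2752.1 = 3402.1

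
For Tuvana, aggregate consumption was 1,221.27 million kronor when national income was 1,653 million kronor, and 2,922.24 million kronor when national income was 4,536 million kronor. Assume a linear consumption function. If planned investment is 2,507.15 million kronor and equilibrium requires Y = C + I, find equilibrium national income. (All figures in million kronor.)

Y = 6715

MPC = (2922.24 − 1221.27)/(4536 − 1653) = 1700.97/2883 = 0.59
a = 1221.27 − 0.59(1653) = 246
Equilibrium: Y = 246 + 0.59Y + 2507.15
0.41Y = 2753.15, so Y = 2753.15/0.41 = 6715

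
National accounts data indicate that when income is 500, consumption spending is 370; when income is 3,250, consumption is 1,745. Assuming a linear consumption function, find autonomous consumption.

a = 120

MPC = ΔC/ΔY = (1745 − 370)/(3250 − 500) = 1375/2750 = 0.5
a = C − MPC·Y = 370 − 0.5(500) = 370 − 250 = 120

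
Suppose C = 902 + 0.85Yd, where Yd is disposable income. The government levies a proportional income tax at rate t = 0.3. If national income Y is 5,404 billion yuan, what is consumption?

C = 4117.38

Yd = (1 − 0.3)(5404) = 0.7(5404) = 3782.8
C = 902 + 0.85(3782.8) = 902 + 3215.38 = 4117.38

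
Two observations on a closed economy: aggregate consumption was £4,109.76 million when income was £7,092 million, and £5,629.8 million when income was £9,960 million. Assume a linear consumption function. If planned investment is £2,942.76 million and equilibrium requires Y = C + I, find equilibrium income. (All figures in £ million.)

MPC = (5629.8 − 4109.76)/(9960 − 7092) = 1520.04/2868 = 0.53
a = 4109.76 − 0.53(7092) = 351
Equilibrium: Y = 351 + 0.53Y + 2942.76
0.47Y = 3293.76, so Y = 3293.76/0.47 = 7008

Y = 7008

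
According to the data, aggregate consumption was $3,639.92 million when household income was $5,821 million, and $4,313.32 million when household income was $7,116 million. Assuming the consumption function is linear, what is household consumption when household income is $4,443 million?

MPC = (4313.32 − 3639.92)/(7116 − 5821) = 673.4/1295 = 0.52
a = 3639.92 − 0.52(5821) = 3639.92 − 3026.92 = 613
C = 613 + 0.52(4443) = 613 + 2310.36 = 2923.36

C = 2923.36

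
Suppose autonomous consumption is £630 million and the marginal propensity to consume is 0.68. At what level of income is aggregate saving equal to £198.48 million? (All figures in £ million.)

S = Y − C = -630 + 0.32Y
-630 + 0.32Y = 198.48, so 0.32Y = 828.48 and Y = 2589

Y = 2589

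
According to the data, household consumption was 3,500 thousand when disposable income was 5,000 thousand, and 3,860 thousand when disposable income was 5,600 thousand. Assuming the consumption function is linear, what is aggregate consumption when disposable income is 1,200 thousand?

C = 1220

MPC = (3860 − 3500)/(5600 − 5000) = 360/600 = 0.6
a = 3500 − 0.6(5000) = 3500 − 3000 = 500
C = 500 + 0.6(1200) = 500 + 720 = 1220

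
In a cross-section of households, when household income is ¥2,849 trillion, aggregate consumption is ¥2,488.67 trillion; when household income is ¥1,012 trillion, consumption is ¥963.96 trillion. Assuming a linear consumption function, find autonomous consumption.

MPC = ΔC/ΔY = (2488.67 − 963.96)/(2849 − 1012) = 1524.71/1837 = 0.83
a = C − MPC·Y = 963.96 − 0.83(1012) = 963.96 − 839.96 = 124

a = 124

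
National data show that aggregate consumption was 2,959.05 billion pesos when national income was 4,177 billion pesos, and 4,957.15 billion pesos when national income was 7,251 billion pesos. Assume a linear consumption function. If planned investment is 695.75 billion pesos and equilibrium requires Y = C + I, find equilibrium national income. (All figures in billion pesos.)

MPC = (4957.15 − 2959.05)/(7251 − 4177) = 1998.1/3074 = 0.65
a = 2959.05 − 0.65(4177) = 244
Equilibrium: Y = 244 + 0.65Y + 695.75
0.35Y = 939.75, so Y = 939.75/0.35 = 2685

Y = 2685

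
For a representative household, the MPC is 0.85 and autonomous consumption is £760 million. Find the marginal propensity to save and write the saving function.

MPS = 1 − MPC = 1 − 0.85 = 0.15
S = Y − C = -760 + 0.15Y

MPS = 0.15; S = -760 + 0.15Y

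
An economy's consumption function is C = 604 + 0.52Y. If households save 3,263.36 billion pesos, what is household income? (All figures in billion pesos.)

S = Y − C = -604 + 0.48Y
-604 + 0.48Y = 3263.36, so 0.48Y = 3867.36 and Y = 8057

Y = 8057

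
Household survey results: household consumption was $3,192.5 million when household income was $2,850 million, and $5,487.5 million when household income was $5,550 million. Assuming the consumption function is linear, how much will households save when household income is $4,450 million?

S = -102.5

MPC = (5487.5 − 3192.5)/(5550 − 2850) = 2295/2700 = 0.85
a = 3192.5 − 0.85(2850) = 3192.5 − 2422.5 = 770
C = 770 + 0.85(4450) = 4552.5
S = 4450 − 4552.5 = -102.5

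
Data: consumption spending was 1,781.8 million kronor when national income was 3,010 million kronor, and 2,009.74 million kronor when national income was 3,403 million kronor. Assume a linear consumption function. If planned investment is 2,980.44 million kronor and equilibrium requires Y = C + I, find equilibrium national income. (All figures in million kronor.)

Y = 7182

MPC = (2009.74 − 1781.8)/(3403 − 3010) = 227.94/393 = 0.58
a = 1781.8 − 0.58(3010) = 36
Equilibrium: Y = 36 + 0.58Y + 2980.44
0.42Y = 3016.44, so Y = 3016.44/0.42 = 7182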